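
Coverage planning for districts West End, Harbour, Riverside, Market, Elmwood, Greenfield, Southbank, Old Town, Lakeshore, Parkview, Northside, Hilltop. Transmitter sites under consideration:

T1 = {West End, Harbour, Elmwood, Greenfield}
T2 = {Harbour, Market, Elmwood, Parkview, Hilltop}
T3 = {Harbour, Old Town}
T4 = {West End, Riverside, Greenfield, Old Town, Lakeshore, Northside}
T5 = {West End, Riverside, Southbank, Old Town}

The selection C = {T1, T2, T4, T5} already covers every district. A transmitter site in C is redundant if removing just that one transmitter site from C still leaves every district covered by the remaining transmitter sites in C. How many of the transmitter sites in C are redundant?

1

Drop T1: the rest still cover every district — redundant.
Drop T2: Market, Parkview, Hilltop uncovered — not redundant.
Drop T4: Lakeshore, Northside uncovered — not redundant.
Drop T5: Southbank uncovered — not redundant.
1 redundant: T1.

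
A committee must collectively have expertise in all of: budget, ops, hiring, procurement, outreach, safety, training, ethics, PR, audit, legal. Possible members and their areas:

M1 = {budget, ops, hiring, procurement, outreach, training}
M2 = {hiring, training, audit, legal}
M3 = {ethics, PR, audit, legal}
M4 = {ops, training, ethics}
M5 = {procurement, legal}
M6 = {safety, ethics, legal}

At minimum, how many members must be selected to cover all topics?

M1, M3, M6 together cover {budget, ops, hiring, procurement, outreach, safety, training, ethics, PR, audit, legal} — every topic.
No 2 of the 6 members cover everything (all 15 pairs fall short), so 3 is minimum.

3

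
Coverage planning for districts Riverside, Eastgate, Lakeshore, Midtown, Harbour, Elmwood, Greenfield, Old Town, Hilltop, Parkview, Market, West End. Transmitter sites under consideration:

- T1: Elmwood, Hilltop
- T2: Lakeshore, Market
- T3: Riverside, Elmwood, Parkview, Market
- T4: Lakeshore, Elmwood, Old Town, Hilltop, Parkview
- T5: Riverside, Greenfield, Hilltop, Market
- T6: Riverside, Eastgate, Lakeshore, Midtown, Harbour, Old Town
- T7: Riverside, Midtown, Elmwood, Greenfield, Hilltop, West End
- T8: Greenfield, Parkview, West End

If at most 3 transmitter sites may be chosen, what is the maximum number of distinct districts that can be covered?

Choosing T3, T6, T7 covers {Riverside, Eastgate, Lakeshore, Midtown, Harbour, Elmwood, Greenfield, Old Town, Hilltop, Parkview, Market, West End} — 12 districts.
That is all 12 districts.

12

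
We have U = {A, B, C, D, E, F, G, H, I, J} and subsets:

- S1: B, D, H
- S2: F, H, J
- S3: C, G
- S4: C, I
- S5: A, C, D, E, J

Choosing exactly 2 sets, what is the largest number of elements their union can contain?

7

Choosing S1, S5 covers {A, B, C, D, E, H, J} — 7 elements.
No choice of 2 sets does better; here F, G, I are left uncovered.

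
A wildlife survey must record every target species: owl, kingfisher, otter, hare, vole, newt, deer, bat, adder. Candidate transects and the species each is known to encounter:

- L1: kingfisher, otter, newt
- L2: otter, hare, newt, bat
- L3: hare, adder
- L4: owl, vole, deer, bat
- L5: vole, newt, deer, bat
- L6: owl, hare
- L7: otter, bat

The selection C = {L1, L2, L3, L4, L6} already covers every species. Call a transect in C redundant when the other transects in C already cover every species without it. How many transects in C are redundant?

Drop L1: kingfisher uncovered — not redundant.
Drop L2: the rest still cover every species — redundant.
Drop L3: adder uncovered — not redundant.
Drop L4: vole, deer uncovered — not redundant.
Drop L6: the rest still cover every species — redundant.
2 redundant: L2, L6.

2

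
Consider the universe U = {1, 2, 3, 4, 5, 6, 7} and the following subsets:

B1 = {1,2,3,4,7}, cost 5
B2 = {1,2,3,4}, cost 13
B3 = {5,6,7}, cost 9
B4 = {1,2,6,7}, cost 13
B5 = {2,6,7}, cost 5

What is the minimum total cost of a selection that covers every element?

B1, B3 cover every element at cost 5 + 9 = 14.
Any cover uses at least 2 sets; among all covering selections none totals below 14.

14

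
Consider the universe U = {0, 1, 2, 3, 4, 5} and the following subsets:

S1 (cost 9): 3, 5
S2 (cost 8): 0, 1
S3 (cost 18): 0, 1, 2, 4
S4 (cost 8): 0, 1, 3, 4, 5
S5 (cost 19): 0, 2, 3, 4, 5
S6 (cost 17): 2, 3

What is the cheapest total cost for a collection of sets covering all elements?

S4, S6 cover every element at cost 8 + 17 = 25.
Any cover uses at least 2 sets; among all covering selections none totals below 25.

25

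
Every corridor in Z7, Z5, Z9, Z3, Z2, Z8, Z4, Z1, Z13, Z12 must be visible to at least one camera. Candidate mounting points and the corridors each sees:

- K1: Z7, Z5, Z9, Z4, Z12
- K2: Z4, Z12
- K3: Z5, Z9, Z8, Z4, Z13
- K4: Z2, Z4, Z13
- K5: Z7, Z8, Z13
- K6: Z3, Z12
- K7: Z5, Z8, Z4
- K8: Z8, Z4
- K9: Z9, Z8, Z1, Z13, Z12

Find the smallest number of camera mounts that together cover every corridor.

4

K1, K4, K6, K9 together cover {Z7, Z5, Z9, Z3, Z2, Z8, Z4, Z1, Z13, Z12} — every corridor.
No 3 of the 9 camera mounts cover everything (all 84 triples fall short), so 4 is minimum.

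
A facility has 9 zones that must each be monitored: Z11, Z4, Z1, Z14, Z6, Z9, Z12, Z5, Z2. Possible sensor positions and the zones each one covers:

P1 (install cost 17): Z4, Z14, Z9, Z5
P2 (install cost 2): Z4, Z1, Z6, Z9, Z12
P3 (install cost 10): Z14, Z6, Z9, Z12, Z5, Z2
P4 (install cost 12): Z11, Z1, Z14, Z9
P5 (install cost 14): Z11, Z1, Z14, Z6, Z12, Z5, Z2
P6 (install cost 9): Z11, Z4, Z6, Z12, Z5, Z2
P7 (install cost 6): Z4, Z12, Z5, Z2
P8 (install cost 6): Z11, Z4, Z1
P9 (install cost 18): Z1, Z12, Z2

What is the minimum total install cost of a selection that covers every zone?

16

P2, P5 cover every zone at install cost 2 + 14 = 16.
Any cover uses at least 2 sensor positions; among all covering selections none totals below 16.
Greedy by coverage-per-install cost would pick P2, P6, P3 for 21 — worse than the optimum 16.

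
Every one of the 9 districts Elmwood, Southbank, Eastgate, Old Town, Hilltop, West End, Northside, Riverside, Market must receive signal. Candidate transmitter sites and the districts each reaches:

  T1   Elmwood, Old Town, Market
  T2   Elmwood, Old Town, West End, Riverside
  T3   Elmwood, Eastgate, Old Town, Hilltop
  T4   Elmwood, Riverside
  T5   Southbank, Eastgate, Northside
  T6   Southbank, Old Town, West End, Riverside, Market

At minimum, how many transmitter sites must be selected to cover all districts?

3

T3, T5, T6 together cover {Elmwood, Southbank, Eastgate, Old Town, Hilltop, West End, Northside, Riverside, Market} — every district.
No 2 of the 6 transmitter sites cover everything (all 15 pairs fall short), so 3 is minimum.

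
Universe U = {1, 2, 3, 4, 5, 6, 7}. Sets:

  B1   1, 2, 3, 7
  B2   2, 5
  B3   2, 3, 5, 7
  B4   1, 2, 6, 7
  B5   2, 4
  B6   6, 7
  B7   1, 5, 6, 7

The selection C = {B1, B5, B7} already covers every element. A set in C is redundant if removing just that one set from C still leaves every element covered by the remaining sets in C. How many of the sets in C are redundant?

Drop B1: 3 uncovered — not redundant.
Drop B5: 4 uncovered — not redundant.
Drop B7: 5, 6 uncovered — not redundant.
None of the sets in C is redundant.

0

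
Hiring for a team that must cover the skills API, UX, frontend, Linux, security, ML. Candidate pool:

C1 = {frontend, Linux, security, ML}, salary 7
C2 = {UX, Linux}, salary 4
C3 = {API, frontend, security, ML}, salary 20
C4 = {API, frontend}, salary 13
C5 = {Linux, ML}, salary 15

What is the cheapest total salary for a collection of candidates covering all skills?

24

C2, C3 cover every skill at salary 4 + 20 = 24.
Any cover uses at least 2 candidates; among all covering selections none totals below 24.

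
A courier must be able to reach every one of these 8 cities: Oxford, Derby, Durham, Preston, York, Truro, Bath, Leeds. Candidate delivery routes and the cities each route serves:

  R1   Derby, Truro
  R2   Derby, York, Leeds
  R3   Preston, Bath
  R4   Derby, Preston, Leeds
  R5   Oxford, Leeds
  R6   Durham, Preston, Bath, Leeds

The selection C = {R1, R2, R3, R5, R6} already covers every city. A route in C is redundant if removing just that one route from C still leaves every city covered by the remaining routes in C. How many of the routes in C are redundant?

Drop R1: Truro uncovered — not redundant.
Drop R2: York uncovered — not redundant.
Drop R3: the rest still cover every city — redundant.
Drop R5: Oxford uncovered — not redundant.
Drop R6: Durham uncovered — not redundant.
1 redundant: R3.

1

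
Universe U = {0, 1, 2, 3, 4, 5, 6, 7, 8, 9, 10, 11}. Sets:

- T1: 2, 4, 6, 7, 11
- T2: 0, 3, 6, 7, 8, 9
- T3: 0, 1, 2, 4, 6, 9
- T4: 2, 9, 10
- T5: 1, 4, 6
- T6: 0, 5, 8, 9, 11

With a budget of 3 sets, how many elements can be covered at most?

11

Choosing T2, T3, T6 covers {0, 1, 2, 3, 4, 5, 6, 7, 8, 9, 11} — 11 elements.
No choice of 3 sets does better; here 10 is left uncovered.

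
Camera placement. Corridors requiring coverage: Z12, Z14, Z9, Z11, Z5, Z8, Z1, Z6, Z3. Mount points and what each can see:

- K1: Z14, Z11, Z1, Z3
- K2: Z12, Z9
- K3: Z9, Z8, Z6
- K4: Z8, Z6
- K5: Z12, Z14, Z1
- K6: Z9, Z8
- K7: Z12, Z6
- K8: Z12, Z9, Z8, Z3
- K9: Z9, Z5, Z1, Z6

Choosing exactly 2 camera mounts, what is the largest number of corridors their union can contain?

7

Choosing K1, K3 covers {Z14, Z9, Z11, Z8, Z1, Z6, Z3} — 7 corridors.
No choice of 2 camera mounts does better; here Z12, Z5 are left uncovered.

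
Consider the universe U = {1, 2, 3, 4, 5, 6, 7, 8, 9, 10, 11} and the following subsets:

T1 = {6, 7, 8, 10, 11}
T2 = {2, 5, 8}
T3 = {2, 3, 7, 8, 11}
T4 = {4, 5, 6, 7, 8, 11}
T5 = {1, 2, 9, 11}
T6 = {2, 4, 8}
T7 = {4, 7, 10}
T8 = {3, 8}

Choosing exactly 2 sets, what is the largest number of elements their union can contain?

Choosing T4, T5 covers {1, 2, 4, 5, 6, 7, 8, 9, 11} — 9 elements.
No choice of 2 sets does better; here 3, 10 are left uncovered.

9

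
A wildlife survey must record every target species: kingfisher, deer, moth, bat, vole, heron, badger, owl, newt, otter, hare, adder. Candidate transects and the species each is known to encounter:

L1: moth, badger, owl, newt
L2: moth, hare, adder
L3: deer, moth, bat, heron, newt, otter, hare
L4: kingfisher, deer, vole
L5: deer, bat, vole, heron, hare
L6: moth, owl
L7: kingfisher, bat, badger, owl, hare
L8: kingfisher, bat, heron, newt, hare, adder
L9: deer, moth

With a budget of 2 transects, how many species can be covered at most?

10

Choosing L3, L7 covers {kingfisher, deer, moth, bat, heron, badger, owl, newt, otter, hare} — 10 species.
No choice of 2 transects does better; here vole, adder are left uncovered.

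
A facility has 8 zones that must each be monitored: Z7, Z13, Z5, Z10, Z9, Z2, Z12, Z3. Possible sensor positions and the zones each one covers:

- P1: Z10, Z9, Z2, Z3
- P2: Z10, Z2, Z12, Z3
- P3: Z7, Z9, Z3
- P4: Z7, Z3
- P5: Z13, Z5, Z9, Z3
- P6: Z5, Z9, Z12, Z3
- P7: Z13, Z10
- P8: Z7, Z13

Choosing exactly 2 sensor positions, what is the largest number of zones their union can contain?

7

Choosing P2, P5 covers {Z13, Z5, Z10, Z9, Z2, Z12, Z3} — 7 zones.
No choice of 2 sensor positions does better; here Z7 is left uncovered.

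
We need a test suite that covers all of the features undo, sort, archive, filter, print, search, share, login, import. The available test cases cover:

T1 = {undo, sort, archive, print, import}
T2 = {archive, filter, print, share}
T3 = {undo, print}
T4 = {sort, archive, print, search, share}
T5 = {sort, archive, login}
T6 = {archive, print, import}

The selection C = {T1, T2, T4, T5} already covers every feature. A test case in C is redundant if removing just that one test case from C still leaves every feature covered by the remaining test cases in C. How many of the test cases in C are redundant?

0

Drop T1: undo, import uncovered — not redundant.
Drop T2: filter uncovered — not redundant.
Drop T4: search uncovered — not redundant.
Drop T5: login uncovered — not redundant.
None of the test cases in C is redundant.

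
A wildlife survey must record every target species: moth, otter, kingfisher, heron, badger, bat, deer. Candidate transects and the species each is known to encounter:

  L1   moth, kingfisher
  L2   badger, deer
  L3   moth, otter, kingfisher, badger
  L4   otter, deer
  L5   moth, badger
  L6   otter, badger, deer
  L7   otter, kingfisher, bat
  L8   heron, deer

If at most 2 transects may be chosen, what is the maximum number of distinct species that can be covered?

6

Choosing L3, L8 covers {moth, otter, kingfisher, heron, badger, deer} — 6 species.
No choice of 2 transects does better; here bat is left uncovered.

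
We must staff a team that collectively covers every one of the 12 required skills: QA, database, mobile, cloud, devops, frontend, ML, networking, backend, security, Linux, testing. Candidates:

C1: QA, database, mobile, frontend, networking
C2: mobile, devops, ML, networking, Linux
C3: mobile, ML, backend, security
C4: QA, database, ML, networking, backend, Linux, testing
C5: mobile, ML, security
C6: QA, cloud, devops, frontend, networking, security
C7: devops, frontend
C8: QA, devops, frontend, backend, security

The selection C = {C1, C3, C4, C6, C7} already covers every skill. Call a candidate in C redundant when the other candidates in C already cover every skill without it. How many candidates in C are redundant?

3

Drop C1: the rest still cover every skill — redundant.
Drop C3: the rest still cover every skill — redundant.
Drop C4: Linux, testing uncovered — not redundant.
Drop C6: cloud uncovered — not redundant.
Drop C7: the rest still cover every skill — redundant.
3 redundant: C1, C3, C7.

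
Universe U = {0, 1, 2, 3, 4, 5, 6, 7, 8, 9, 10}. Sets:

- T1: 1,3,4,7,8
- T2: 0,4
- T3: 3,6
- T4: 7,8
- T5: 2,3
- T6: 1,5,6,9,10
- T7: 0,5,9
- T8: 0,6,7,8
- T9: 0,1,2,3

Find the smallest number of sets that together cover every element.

T1, T6, T9 together cover {0, 1, 2, 3, 4, 5, 6, 7, 8, 9, 10} — every element.
No 2 of the 9 sets cover everything (all 36 pairs fall short), so 3 is minimum.

3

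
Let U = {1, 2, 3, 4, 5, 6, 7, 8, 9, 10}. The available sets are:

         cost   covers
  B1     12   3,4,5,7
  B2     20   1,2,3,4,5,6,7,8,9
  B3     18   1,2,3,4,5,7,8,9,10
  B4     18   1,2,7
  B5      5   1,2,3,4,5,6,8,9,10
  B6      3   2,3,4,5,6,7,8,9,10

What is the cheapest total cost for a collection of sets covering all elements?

B5, B6 cover every element at cost 5 + 3 = 8.
Any cover uses at least 2 sets; among all covering selections none totals below 8.

8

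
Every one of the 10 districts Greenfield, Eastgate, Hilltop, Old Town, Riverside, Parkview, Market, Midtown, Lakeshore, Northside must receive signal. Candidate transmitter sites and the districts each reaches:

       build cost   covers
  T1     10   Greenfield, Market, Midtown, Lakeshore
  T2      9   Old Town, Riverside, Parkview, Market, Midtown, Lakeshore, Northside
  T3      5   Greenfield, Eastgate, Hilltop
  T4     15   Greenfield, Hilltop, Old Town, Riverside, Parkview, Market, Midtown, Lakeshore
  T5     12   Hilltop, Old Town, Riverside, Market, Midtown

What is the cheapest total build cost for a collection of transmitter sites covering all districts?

T2, T3 cover every district at build cost 9 + 5 = 14.
Any cover uses at least 2 transmitter sites; among all covering selections none totals below 14.

14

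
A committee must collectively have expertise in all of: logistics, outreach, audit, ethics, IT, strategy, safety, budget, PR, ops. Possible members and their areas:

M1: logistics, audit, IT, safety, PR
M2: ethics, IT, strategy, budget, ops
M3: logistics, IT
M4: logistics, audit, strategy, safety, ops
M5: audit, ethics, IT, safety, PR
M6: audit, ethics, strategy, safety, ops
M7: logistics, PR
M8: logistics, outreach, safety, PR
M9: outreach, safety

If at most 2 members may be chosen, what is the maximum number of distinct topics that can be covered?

9

Choosing M1, M2 covers {logistics, audit, ethics, IT, strategy, safety, budget, PR, ops} — 9 topics.
No choice of 2 members does better; here outreach is left uncovered.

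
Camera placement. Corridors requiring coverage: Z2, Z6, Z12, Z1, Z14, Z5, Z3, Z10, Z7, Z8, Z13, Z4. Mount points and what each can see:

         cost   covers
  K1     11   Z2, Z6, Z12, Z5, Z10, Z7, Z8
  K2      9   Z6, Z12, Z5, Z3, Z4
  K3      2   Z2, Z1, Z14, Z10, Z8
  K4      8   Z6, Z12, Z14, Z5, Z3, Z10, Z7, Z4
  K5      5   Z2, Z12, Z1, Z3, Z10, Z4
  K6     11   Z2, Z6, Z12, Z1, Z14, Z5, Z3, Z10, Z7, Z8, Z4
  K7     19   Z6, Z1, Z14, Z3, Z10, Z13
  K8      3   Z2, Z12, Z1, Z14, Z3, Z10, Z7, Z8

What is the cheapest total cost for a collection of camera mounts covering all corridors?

29

K3, K4, K7 cover every corridor at cost 2 + 8 + 19 = 29.
Any cover uses at least 2 camera mounts; among all covering selections none totals below 29.
Greedy by coverage-per-cost would pick K8, K4, K7 for 30 — worse than the optimum 29.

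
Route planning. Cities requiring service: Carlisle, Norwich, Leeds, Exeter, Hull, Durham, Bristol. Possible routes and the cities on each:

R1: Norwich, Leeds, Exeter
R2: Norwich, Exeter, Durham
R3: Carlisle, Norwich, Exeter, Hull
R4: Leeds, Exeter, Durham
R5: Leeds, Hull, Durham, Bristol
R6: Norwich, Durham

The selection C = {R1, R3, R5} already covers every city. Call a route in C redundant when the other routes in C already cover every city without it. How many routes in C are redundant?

1

Drop R1: the rest still cover every city — redundant.
Drop R3: Carlisle uncovered — not redundant.
Drop R5: Durham, Bristol uncovered — not redundant.
1 redundant: R1.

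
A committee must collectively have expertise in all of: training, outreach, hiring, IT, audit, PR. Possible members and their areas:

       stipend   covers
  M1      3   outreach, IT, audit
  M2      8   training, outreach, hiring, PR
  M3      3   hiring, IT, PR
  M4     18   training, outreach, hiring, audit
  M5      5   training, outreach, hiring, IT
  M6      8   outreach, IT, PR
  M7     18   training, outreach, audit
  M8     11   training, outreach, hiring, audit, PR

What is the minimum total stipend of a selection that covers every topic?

M1, M2 cover every topic at stipend 3 + 8 = 11.
Any cover uses at least 2 members; among all covering selections none totals below 11.

11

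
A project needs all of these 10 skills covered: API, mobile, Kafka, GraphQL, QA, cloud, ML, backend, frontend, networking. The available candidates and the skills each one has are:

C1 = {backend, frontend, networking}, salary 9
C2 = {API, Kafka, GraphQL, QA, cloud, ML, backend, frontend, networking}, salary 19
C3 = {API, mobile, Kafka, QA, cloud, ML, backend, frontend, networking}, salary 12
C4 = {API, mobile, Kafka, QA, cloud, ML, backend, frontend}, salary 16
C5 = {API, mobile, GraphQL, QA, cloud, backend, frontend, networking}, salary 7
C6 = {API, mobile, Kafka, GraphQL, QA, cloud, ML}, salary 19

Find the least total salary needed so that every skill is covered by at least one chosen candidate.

C3, C5 cover every skill at salary 12 + 7 = 19.
Any cover uses at least 2 candidates; among all covering selections none totals below 19.

19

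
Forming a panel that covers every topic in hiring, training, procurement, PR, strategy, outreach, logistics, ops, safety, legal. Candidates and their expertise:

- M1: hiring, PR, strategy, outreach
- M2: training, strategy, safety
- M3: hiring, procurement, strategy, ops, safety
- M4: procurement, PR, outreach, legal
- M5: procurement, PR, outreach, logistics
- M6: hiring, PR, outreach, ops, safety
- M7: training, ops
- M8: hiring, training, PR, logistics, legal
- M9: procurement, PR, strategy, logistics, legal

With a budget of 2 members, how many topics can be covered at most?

9

Choosing M3, M8 covers {hiring, training, procurement, PR, strategy, logistics, ops, safety, legal} — 9 topics.
No choice of 2 members does better; here outreach is left uncovered.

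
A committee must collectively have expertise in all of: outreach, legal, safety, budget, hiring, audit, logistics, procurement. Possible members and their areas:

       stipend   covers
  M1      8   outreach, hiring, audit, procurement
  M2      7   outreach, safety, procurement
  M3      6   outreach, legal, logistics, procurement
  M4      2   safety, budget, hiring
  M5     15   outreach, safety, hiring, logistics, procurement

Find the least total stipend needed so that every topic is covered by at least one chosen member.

16

M1, M3, M4 cover every topic at stipend 8 + 6 + 2 = 16.
Any cover uses at least 3 members; among all covering selections none totals below 16.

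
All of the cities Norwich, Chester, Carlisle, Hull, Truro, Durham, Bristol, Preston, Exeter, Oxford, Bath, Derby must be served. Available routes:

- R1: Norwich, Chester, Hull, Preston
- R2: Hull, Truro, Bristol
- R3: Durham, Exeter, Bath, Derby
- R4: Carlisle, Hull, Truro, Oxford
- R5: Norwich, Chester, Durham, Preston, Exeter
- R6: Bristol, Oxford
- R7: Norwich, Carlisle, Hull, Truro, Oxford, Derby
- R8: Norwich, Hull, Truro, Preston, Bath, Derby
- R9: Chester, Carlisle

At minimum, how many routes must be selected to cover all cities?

4

R1, R2, R3, R4 together cover {Norwich, Chester, Carlisle, Hull, Truro, Durham, Bristol, Preston, Exeter, Oxford, Bath, Derby} — every city.
No 3 of the 9 routes cover everything (all 84 triples fall short), so 4 is minimum.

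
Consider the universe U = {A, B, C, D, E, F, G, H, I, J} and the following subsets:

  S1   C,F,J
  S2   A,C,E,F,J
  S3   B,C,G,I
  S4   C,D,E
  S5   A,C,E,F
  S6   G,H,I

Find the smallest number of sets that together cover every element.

4

S2, S3, S4, S6 together cover {A, B, C, D, E, F, G, H, I, J} — every element.
No 3 of the 6 sets cover everything (all 20 triples fall short), so 4 is minimum.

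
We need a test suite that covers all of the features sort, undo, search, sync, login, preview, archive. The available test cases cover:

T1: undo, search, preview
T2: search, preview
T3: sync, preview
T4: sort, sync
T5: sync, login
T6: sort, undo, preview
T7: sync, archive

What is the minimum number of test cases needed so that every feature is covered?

T1, T4, T5, T7 together cover {sort, undo, search, sync, login, preview, archive} — every feature.
No 3 of the 7 test cases cover everything (all 35 triples fall short), so 4 is minimum.

4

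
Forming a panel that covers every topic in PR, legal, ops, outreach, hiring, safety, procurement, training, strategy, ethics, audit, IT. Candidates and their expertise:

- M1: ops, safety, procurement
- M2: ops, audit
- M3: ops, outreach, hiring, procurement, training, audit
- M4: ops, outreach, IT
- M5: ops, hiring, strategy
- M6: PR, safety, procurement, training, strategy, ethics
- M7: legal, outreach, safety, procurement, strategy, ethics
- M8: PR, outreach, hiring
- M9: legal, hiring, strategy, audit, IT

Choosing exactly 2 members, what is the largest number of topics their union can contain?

Choosing M3, M6 covers {PR, ops, outreach, hiring, safety, procurement, training, strategy, ethics, audit} — 10 topics.
No choice of 2 members does better; here legal, IT are left uncovered.

10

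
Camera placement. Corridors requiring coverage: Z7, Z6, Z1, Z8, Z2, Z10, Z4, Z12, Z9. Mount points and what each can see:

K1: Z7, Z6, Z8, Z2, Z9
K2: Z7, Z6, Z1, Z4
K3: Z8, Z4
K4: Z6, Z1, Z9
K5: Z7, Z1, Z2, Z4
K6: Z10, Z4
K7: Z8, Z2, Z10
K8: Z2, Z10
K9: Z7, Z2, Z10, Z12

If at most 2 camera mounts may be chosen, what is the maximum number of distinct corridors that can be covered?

7

Choosing K1, K2 covers {Z7, Z6, Z1, Z8, Z2, Z4, Z9} — 7 corridors.
No choice of 2 camera mounts does better; here Z10, Z12 are left uncovered.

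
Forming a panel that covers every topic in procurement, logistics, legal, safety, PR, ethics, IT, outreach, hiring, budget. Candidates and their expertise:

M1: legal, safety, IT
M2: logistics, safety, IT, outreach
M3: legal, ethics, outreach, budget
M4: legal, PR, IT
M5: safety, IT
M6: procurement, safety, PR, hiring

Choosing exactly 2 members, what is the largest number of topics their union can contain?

8

Choosing M3, M6 covers {procurement, legal, safety, PR, ethics, outreach, hiring, budget} — 8 topics.
No choice of 2 members does better; here logistics, IT are left uncovered.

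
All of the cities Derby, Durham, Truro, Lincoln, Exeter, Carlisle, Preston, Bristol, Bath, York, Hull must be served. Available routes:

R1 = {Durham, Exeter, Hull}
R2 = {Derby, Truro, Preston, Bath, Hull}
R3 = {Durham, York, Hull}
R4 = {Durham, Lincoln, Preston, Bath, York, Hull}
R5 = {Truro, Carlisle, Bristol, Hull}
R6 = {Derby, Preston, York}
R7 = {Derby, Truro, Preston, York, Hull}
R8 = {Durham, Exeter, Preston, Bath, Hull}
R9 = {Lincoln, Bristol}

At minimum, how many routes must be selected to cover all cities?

R1, R2, R4, R5 together cover {Derby, Durham, Truro, Lincoln, Exeter, Carlisle, Preston, Bristol, Bath, York, Hull} — every city.
No 3 of the 9 routes cover everything (all 84 triples fall short), so 4 is minimum.

4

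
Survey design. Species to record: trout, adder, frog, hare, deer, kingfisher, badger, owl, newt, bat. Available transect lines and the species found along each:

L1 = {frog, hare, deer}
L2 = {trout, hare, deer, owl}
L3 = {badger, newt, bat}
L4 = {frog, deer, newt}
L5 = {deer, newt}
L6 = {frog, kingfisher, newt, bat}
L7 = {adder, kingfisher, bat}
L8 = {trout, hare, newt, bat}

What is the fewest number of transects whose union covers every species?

L1, L2, L3, L7 together cover {trout, adder, frog, hare, deer, kingfisher, badger, owl, newt, bat} — every species.
No 3 of the 8 transects cover everything (all 56 triples fall short), so 4 is minimum.

4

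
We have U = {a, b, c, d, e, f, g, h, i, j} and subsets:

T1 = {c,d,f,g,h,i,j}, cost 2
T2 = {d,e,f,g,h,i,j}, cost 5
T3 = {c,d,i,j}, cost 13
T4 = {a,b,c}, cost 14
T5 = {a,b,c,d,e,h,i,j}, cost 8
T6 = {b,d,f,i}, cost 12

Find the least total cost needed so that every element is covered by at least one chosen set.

10

T1, T5 cover every element at cost 2 + 8 = 10.
Any cover uses at least 2 sets; among all covering selections none totals below 10.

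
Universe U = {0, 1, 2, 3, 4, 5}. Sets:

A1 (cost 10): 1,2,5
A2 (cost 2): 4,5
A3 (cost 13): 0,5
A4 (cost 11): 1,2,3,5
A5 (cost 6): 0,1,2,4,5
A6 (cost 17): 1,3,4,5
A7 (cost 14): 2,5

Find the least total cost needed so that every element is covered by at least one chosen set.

A4, A5 cover every element at cost 11 + 6 = 17.
Any cover uses at least 2 sets; among all covering selections none totals below 17.

17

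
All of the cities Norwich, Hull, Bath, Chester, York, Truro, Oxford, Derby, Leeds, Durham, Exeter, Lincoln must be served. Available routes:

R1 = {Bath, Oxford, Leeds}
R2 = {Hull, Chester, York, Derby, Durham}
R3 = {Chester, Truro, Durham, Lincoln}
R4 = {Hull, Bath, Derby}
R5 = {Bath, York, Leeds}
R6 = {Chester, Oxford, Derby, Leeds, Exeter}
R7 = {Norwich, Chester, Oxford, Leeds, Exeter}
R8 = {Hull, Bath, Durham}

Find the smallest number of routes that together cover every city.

R1, R2, R3, R7 together cover {Norwich, Hull, Bath, Chester, York, Truro, Oxford, Derby, Leeds, Durham, Exeter, Lincoln} — every city.
No 3 of the 8 routes cover everything (all 56 triples fall short), so 4 is minimum.

4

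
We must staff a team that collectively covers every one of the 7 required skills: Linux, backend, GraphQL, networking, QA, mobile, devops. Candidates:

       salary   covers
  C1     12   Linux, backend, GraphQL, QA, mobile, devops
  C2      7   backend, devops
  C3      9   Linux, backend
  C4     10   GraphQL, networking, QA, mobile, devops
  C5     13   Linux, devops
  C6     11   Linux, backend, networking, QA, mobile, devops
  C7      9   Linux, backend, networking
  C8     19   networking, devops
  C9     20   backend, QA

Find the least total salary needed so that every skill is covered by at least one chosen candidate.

19

C3, C4 cover every skill at salary 9 + 10 = 19.
Any cover uses at least 2 candidates; among all covering selections none totals below 19.
Greedy by coverage-per-salary would pick C6, C4 for 21 — worse than the optimum 19.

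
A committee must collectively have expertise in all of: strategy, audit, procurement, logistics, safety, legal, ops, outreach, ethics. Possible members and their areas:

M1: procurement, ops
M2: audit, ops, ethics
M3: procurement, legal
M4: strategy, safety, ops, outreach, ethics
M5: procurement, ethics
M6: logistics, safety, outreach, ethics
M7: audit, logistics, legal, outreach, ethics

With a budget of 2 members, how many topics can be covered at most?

8

Choosing M4, M7 covers {strategy, audit, logistics, safety, legal, ops, outreach, ethics} — 8 topics.
No choice of 2 members does better; here procurement is left uncovered.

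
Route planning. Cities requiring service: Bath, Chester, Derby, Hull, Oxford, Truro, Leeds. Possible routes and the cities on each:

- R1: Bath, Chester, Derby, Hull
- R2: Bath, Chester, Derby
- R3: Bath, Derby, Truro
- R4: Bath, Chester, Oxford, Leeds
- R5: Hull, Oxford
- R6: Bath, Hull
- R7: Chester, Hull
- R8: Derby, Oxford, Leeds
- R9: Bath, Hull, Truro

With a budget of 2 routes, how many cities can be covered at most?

Choosing R1, R4 covers {Bath, Chester, Derby, Hull, Oxford, Leeds} — 6 cities.
No choice of 2 routes does better; here Truro is left uncovered.

6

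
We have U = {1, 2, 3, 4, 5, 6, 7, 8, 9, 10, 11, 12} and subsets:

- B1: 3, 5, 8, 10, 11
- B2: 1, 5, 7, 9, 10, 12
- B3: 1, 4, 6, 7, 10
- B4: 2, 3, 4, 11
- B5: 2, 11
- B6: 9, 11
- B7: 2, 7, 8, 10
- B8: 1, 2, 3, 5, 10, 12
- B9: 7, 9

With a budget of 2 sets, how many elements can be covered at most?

Choosing B2, B4 covers {1, 2, 3, 4, 5, 7, 9, 10, 11, 12} — 10 elements.
No choice of 2 sets does better; here 6, 8 are left uncovered.

10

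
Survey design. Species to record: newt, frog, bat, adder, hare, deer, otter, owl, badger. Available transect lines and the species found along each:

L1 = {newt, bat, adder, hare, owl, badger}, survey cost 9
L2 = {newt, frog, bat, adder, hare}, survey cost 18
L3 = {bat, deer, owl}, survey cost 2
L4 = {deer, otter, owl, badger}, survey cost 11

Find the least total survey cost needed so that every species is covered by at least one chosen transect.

29

L2, L4 cover every species at survey cost 18 + 11 = 29.
Any cover uses at least 2 transects; among all covering selections none totals below 29.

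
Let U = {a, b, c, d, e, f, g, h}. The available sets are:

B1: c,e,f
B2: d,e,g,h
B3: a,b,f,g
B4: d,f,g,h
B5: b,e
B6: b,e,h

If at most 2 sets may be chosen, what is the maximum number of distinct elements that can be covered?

7

Choosing B2, B3 covers {a, b, d, e, f, g, h} — 7 elements.
No choice of 2 sets does better; here c is left uncovered.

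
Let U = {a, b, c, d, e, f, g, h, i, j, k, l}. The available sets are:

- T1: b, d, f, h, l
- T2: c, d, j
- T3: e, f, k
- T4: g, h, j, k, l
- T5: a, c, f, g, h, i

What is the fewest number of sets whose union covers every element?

4

T1, T2, T3, T5 together cover {a, b, c, d, e, f, g, h, i, j, k, l} — every element.
No 3 of the 5 sets cover everything (all 10 triples fall short), so 4 is minimum.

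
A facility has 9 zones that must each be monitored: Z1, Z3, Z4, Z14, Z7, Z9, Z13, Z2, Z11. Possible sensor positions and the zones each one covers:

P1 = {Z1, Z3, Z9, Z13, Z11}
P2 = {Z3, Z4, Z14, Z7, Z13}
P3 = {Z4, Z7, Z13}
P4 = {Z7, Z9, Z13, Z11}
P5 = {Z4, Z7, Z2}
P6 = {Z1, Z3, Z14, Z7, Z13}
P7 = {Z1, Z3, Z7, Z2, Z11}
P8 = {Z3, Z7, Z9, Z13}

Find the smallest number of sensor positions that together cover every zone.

3

P1, P2, P5 together cover {Z1, Z3, Z4, Z14, Z7, Z9, Z13, Z2, Z11} — every zone.
No 2 of the 8 sensor positions cover everything (all 28 pairs fall short), so 3 is minimum.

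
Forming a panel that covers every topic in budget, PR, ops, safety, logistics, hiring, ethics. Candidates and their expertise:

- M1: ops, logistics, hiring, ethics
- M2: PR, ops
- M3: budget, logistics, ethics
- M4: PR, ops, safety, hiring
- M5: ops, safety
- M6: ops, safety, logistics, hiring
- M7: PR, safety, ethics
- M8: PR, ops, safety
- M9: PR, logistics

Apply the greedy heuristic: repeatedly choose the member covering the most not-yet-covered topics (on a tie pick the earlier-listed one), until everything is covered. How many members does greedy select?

Pick 1: M1 covers 4 new topics (ops, logistics, hiring, ethics).
Pick 2: M4 covers 2 new topics (PR, safety).
Pick 3: M3 covers 1 new topics (budget).
Greedy uses 3 members. (The true minimum is 2.)

3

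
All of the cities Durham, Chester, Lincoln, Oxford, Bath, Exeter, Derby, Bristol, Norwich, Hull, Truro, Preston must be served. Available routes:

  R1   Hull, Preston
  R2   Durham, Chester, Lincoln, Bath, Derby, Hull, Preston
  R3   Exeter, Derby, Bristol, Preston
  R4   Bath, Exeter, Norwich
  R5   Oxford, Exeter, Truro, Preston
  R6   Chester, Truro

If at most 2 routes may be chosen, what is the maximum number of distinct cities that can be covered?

Choosing R2, R5 covers {Durham, Chester, Lincoln, Oxford, Bath, Exeter, Derby, Hull, Truro, Preston} — 10 cities.
No choice of 2 routes does better; here Bristol, Norwich are left uncovered.

10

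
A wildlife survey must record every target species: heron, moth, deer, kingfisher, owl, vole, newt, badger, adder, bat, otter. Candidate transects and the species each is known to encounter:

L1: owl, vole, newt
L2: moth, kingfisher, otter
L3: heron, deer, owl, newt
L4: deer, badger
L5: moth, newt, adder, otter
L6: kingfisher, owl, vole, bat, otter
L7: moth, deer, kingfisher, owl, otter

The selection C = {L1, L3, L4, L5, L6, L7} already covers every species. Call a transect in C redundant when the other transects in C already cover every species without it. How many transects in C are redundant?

Drop L1: the rest still cover every species — redundant.
Drop L3: heron uncovered — not redundant.
Drop L4: badger uncovered — not redundant.
Drop L5: adder uncovered — not redundant.
Drop L6: bat uncovered — not redundant.
Drop L7: the rest still cover every species — redundant.
2 redundant: L1, L7.

2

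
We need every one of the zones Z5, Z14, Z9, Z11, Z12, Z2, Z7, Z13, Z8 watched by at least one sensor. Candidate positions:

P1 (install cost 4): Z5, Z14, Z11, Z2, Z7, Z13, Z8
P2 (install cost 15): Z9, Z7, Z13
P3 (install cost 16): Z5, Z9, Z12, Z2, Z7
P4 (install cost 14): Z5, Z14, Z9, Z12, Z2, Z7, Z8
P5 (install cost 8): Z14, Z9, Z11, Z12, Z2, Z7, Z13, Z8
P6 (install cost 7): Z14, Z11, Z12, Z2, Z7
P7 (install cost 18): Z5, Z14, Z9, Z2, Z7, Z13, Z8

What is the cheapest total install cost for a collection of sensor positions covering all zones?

12

P1, P5 cover every zone at install cost 4 + 8 = 12.
Any cover uses at least 2 sensor positions; among all covering selections none totals below 12.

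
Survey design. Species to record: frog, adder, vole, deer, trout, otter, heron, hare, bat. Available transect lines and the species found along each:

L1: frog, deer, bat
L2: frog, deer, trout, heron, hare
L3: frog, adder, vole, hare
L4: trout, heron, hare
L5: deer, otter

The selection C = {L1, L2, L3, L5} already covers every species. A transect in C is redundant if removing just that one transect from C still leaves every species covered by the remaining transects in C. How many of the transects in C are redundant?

Drop L1: bat uncovered — not redundant.
Drop L2: trout, heron uncovered — not redundant.
Drop L3: adder, vole uncovered — not redundant.
Drop L5: otter uncovered — not redundant.
None of the transects in C is redundant.

0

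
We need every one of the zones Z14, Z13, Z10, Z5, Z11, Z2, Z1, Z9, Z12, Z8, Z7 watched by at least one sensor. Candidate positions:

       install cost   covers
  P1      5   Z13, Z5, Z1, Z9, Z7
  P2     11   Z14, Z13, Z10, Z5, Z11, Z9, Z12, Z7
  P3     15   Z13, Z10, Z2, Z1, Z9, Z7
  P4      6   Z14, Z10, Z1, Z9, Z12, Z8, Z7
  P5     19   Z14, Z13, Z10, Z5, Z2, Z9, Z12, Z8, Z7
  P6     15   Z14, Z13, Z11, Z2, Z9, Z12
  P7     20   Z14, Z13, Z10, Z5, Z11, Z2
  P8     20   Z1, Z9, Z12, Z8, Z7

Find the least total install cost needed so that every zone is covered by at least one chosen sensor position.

P4, P7 cover every zone at install cost 6 + 20 = 26.
Any cover uses at least 2 sensor positions; among all covering selections none totals below 26.

26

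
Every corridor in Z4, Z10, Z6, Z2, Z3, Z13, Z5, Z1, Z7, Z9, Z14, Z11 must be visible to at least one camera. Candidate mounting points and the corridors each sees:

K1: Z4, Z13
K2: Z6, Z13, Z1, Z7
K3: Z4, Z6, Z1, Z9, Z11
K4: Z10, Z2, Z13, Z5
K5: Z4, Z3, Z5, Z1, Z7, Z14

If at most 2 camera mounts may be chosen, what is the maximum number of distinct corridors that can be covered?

Choosing K3, K4 covers {Z4, Z10, Z6, Z2, Z13, Z5, Z1, Z9, Z11} — 9 corridors.
No choice of 2 camera mounts does better; here Z3, Z7, Z14 are left uncovered.

9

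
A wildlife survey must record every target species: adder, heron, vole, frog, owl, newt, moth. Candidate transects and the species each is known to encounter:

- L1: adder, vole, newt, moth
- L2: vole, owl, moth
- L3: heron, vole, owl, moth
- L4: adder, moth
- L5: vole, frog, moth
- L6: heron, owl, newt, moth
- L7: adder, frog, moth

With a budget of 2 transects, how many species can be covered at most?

Choosing L1, L3 covers {adder, heron, vole, owl, newt, moth} — 6 species.
No choice of 2 transects does better; here frog is left uncovered.

6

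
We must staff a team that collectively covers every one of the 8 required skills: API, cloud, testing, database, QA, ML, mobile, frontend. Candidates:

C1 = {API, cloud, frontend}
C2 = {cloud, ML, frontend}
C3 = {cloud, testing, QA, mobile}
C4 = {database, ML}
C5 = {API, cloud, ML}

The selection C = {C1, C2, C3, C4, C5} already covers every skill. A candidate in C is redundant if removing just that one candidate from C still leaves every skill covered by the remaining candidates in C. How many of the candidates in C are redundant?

Drop C1: the rest still cover every skill — redundant.
Drop C2: the rest still cover every skill — redundant.
Drop C3: testing, QA, mobile uncovered — not redundant.
Drop C4: database uncovered — not redundant.
Drop C5: the rest still cover every skill — redundant.
3 redundant: C1, C2, C5.

3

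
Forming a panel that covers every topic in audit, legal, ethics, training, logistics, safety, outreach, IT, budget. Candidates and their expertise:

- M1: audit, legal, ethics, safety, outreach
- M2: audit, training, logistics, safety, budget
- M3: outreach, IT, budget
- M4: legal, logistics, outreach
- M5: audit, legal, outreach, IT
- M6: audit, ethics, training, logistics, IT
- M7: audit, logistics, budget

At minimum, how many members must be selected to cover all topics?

3

M1, M2, M3 together cover {audit, legal, ethics, training, logistics, safety, outreach, IT, budget} — every topic.
No 2 of the 7 members cover everything (all 21 pairs fall short), so 3 is minimum.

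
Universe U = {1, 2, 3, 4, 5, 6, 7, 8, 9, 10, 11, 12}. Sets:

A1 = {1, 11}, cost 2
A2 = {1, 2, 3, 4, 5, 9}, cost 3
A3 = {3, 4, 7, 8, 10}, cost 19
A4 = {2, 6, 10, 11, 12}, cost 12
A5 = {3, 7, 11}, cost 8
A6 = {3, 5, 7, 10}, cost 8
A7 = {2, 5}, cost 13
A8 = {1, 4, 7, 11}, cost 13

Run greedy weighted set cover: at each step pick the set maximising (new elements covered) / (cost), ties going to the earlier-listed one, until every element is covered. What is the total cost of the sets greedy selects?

44

Pick 1: A2 adds 6 new (1, 2, 3, 4, 5, 9) at cost 3 (ratio 6/3).
Pick 2: A1 adds 1 new (11) at cost 2 (ratio 1/2).
Pick 3: A4 adds 3 new (6, 10, 12) at cost 12 (ratio 3/12).
Pick 4: A5 adds 1 new (7) at cost 8 (ratio 1/8).
Pick 5: A3 adds 1 new (8) at cost 19 (ratio 1/19).
Greedy total cost: 3 + 2 + 12 + 8 + 19 = 44. (The true optimum is 34, so greedy overshoots here.)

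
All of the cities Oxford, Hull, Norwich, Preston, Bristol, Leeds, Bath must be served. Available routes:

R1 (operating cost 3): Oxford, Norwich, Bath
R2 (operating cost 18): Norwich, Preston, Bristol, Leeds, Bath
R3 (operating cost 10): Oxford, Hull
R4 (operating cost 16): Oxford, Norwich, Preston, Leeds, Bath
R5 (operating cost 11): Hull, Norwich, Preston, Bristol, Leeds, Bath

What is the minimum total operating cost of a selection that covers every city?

R1, R5 cover every city at operating cost 3 + 11 = 14.
Any cover uses at least 2 routes; among all covering selections none totals below 14.

14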